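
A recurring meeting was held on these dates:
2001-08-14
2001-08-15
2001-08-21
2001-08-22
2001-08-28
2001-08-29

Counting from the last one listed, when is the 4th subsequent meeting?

The gap pattern 1, 6, 1, 6, 1 repeats every 2 events.
These are the Tuesdays and Wednesdays of each week.
The following Tuesday is 2001-09-04.
Next Wednesday: 2001-09-05.
The following Tuesday is 2001-09-11.
The following Wednesday is 2001-09-12.

2001-09-12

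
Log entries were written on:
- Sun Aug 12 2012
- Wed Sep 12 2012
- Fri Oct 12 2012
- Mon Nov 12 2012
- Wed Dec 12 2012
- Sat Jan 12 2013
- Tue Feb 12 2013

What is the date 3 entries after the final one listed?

Sun May 12 2013

The day-of-month is always 12 (31, 30, 31, 30, 31, 31 days between events).
So this recurs on the 12th of each month.
Next: March 2013 → Tue Mar 12 2013.
April 2013: Fri Apr 12 2013.
May 2013: Sun May 12 2013.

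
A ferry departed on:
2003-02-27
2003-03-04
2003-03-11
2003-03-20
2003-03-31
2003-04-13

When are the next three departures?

Gaps: 5, 7, 9, 11, 13 days — each gap is 2 larger than the previous one.
Next gap: 15 days. 2003-04-13 + 15 days = 2003-04-28.
Next gap: 17 days. 2003-04-28 + 17 days = 2003-05-15.
Next gap: 19 days. 2003-05-15 + 19 days = 2003-06-03.

2003-04-28, 2003-05-15, 2003-06-03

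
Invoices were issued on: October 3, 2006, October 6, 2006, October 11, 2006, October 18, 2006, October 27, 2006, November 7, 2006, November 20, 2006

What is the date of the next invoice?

December 5, 2006

Intervals are 3, 5, 7, 9, 11, 13 days — an arithmetic progression with common difference 2.
Next gap: 15 days. November 20, 2006 + 15 days = December 5, 2006.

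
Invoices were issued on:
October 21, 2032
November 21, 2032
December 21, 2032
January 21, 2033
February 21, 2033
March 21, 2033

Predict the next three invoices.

Each date is the 21st; the gaps (31, 30, 31, 31, 28) track the month lengths.
The rule is the 21st of each month.
April 2033: April 21, 2033.
Next: May 2033 → May 21, 2033.
June 2033: June 21, 2033.

April 21, 2033; May 21, 2033; June 21, 2033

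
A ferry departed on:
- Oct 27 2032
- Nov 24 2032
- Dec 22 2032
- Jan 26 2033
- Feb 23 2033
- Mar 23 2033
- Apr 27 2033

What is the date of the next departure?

All dates are Wednesdays, 28, 28, 35, 28, 28, 35 days apart.
Specifically, the 4th Wednesday of each month.
May 2033 — 4th Wednesday is May 25 2033.

May 25 2033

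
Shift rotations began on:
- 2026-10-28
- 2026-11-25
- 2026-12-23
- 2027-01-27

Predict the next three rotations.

These are Wednesdays at 28- or 35-day spacing (28, 28, 35).
The pattern: 4th Wednesday of the month.
4th Wednesday of February 2027: 2027-02-24.
4th Wednesday of March 2027: 2027-03-24.
April 2027 — 4th Wednesday is 2027-04-28.

2027-02-24, 2027-03-24, 2027-04-28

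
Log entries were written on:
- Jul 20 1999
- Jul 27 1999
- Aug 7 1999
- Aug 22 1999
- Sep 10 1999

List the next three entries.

Intervals are 7, 11, 15, 19 days — an arithmetic progression with common difference 4.
Next gap: 23 days. Sep 10 1999 + 23 days = Oct 3 1999.
Next gap: 27 days. Oct 3 1999 + 27 days = Oct 30 1999.
Next gap: 31 days. Oct 30 1999 + 31 days = Nov 30 1999.

Oct 3 1999, Oct 30 1999, Nov 30 1999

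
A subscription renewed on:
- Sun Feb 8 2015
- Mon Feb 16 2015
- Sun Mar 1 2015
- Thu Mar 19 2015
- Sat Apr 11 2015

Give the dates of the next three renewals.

The spacing grows by 5 each time: 8, 13, 18, 23 days.
Next gap: 28 days. Sat Apr 11 2015 + 28 days = Sat May 9 2015.
Next gap: 33 days. Sat May 9 2015 + 33 days = Thu Jun 11 2015.
Next gap: 38 days. Thu Jun 11 2015 + 38 days = Sun Jul 19 2015.

Sat May 9 2015, Thu Jun 11 2015, Sun Jul 19 2015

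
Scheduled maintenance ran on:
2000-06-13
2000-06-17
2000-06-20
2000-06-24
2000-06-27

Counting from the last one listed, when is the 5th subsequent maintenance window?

Every event lands on a Tuesday or Saturday (gaps cycle 4, 3, 4, 3).
So the schedule is: every Tuesday and Saturday.
The following Saturday is 2000-07-01.
Next Tuesday: 2000-07-04.
Next Saturday: 2000-07-08.
The following Tuesday is 2000-07-11.
The following Saturday is 2000-07-15.

2000-07-15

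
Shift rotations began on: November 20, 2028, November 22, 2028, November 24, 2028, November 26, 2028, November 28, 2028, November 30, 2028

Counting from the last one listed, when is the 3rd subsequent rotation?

The spacing is 2, 2, 2, 2, 2 days — always 2 days.
November 30, 2028 + 2 days = December 2, 2028.
December 2, 2028 + 2 days = December 4, 2028.
December 4, 2028 + 2 days = December 6, 2028.

December 6, 2028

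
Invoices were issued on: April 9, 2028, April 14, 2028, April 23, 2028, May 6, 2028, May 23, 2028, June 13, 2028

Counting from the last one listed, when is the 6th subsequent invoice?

Gaps: 5, 9, 13, 17, 21 days — each gap is 4 larger than the previous one.
Next gap: 25 days. June 13, 2028 + 25 days = July 8, 2028.
Next gap: 29 days. July 8, 2028 + 29 days = August 6, 2028.
Next gap: 33 days. August 6, 2028 + 33 days = September 8, 2028.
Next gap: 37 days. September 8, 2028 + 37 days = October 15, 2028.
Next gap: 41 days. October 15, 2028 + 41 days = November 25, 2028.
Next gap: 45 days. November 25, 2028 + 45 days = January 9, 2029.

January 9, 2029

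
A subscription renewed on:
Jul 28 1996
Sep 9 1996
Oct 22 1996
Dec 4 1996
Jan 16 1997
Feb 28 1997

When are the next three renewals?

Apr 12 1997, May 25 1997, Jul 7 1997

Every event comes 43 days after the last (43, 43, 43, 43, 43).
Feb 28 1997 + 43 days = Apr 12 1997.
Apr 12 1997 + 43 days = May 25 1997.
May 25 1997 + 43 days = Jul 7 1997.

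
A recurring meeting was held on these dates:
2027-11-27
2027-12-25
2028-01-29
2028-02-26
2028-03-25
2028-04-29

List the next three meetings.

Every date is a Saturday; gaps 28, 35, 28, 28, 35 days.
Each is the last Saturday of its month (at least one falls on the 29th or later, ruling out '4th Saturday').
Last Saturday of May 2028: 2028-05-27.
June 2028 ends with Saturday 2028-06-24.
Last Saturday of July 2028: 2028-07-29.

2028-05-27, 2028-06-24, 2028-07-29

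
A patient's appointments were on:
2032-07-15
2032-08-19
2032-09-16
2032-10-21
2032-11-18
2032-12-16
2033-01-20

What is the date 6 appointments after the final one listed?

All dates are Thursdays, 35, 28, 35, 28, 28, 35 days apart.
Specifically, the 3rd Thursday of each month.
February 2033 — 3rd Thursday is 2033-02-17.
3rd Thursday of March 2033: 2033-03-17.
3rd Thursday of April 2033: 2033-04-21.
3rd Thursday of May 2033: 2033-05-19.
3rd Thursday of June 2033: 2033-06-16.
3rd Thursday of July 2033: 2033-07-21.

2033-07-21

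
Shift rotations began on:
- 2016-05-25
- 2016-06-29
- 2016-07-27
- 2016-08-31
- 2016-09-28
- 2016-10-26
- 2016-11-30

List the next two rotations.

2016-12-28, 2017-01-25

These are Wednesdays with 35, 28, 35, 28, 28, 35-day gaps.
Each is the final Wednesday of its month — 2016-06-29 is past the 28th, so '4th Wednesday' doesn't fit.
Last Wednesday of December 2016: 2016-12-28.
January 2017 ends with Wednesday 2017-01-25.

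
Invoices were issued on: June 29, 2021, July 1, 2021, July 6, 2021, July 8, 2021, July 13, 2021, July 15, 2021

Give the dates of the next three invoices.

July 20, 2021; July 22, 2021; July 27, 2021

Gaps: 2, 5, 2, 5, 2 days — not constant, but cyclic with period 2.
The events fall on every Tuesday and Thursday.
The following Tuesday is July 20, 2021.
Next Thursday: July 22, 2021.
Next Tuesday: July 27, 2021.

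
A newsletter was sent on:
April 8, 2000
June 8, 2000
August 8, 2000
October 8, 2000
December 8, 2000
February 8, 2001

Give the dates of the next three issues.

April 8, 2001; June 8, 2001; August 8, 2001

Each date is the 8th; the gaps (61, 61, 61, 61, 62) track the month lengths.
The rule is the 8th of every 2 months.
Next: April 2001 → April 8, 2001.
June 2001: June 8, 2001.
August 2001: August 8, 2001.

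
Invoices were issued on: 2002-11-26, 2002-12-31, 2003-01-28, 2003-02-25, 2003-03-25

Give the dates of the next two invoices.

All Tuesdays; the gaps (35, 28, 28, 28) vary with month length.
This is the last Tuesday of each month.
Last Tuesday of April 2003: 2003-04-29.
May 2003 ends with Tuesday 2003-05-27.

2003-04-29, 2003-05-27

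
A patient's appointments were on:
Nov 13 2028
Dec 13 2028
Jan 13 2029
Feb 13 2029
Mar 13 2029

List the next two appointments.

Apr 13 2029, May 13 2029

The day-of-month is always 13 (30, 31, 31, 28 days between events).
So this recurs on the 13th of each month.
April 2029: Apr 13 2029.
May 2029: May 13 2029.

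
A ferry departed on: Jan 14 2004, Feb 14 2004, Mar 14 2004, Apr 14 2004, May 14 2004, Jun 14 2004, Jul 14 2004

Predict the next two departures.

The day-of-month is always 14 (31, 29, 31, 30, 31, 30 days between events).
So this recurs on the 14th of each month.
August 2004: Aug 14 2004.
Next: September 2004 → Sep 14 2004.

Aug 14 2004, Sep 14 2004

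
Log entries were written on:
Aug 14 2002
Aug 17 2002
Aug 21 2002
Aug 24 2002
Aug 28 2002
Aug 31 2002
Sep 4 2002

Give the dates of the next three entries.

The gap pattern 3, 4, 3, 4, 3, 4 repeats every 2 events.
These are the Wednesdays and Saturdays of each week.
Next Saturday: Sep 7 2002.
Next Wednesday: Sep 11 2002.
Next Saturday: Sep 14 2002.

Sep 7 2002, Sep 11 2002, Sep 14 2002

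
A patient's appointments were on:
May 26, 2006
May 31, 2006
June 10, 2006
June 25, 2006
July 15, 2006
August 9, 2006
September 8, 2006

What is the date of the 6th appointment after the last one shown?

June 20, 2007

Gaps: 5, 10, 15, 20, 25, 30 days — each gap is 5 larger than the previous one.
Next gap: 35 days. September 8, 2006 + 35 days = October 13, 2006.
Next gap: 40 days. October 13, 2006 + 40 days = November 22, 2006.
Next gap: 45 days. November 22, 2006 + 45 days = January 6, 2007.
Next gap: 50 days. January 6, 2007 + 50 days = February 25, 2007.
Next gap: 55 days. February 25, 2007 + 55 days = April 21, 2007.
Next gap: 60 days. April 21, 2007 + 60 days = June 20, 2007.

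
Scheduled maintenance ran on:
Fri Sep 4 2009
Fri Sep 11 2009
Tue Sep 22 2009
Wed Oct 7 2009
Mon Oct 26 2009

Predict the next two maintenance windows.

Wed Nov 18 2009, Tue Dec 15 2009

The spacing grows by 4 each time: 7, 11, 15, 19 days.
Next gap: 23 days. Mon Oct 26 2009 + 23 days = Wed Nov 18 2009.
Next gap: 27 days. Wed Nov 18 2009 + 27 days = Tue Dec 15 2009.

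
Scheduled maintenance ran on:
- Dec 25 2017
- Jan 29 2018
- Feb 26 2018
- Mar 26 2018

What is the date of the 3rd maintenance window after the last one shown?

Jun 25 2018

Every date is a Monday; gaps 35, 28, 28 days.
Each is the last Monday of its month (at least one falls on the 29th or later, ruling out '4th Monday').
Last Monday of April 2018: Apr 30 2018.
May 2018 ends with Monday May 28 2018.
Last Monday of June 2018: Jun 25 2018.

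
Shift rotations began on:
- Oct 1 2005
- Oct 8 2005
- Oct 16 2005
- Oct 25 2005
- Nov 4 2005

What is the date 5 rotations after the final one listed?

Intervals are 7, 8, 9, 10 days — an arithmetic progression with common difference 1.
Next gap: 11 days. Nov 4 2005 + 11 days = Nov 15 2005.
Next gap: 12 days. Nov 15 2005 + 12 days = Nov 27 2005.
Next gap: 13 days. Nov 27 2005 + 13 days = Dec 10 2005.
Next gap: 14 days. Dec 10 2005 + 14 days = Dec 24 2005.
Next gap: 15 days. Dec 24 2005 + 15 days = Jan 8 2006.

Jan 8 2006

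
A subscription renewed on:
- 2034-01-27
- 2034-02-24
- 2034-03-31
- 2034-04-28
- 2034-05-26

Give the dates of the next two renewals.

2034-06-30, 2034-07-28

These are Fridays with 28, 35, 28, 28-day gaps.
Each is the final Friday of its month — 2034-03-31 is past the 28th, so '4th Friday' doesn't fit.
Last Friday of June 2034: 2034-06-30.
July 2034 ends with Friday 2034-07-28.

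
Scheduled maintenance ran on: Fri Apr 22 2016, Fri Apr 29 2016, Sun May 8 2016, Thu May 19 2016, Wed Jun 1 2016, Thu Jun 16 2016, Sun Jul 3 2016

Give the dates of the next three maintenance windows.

Fri Jul 22 2016, Fri Aug 12 2016, Sun Sep 4 2016

Intervals are 7, 9, 11, 13, 15, 17 days — an arithmetic progression with common difference 2.
Next gap: 19 days. Sun Jul 3 2016 + 19 days = Fri Jul 22 2016.
Next gap: 21 days. Fri Jul 22 2016 + 21 days = Fri Aug 12 2016.
Next gap: 23 days. Fri Aug 12 2016 + 23 days = Sun Sep 4 2016.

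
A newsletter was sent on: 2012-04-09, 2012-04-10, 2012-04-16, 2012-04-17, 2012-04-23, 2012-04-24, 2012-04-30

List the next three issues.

Every event lands on a Monday or Tuesday (gaps cycle 1, 6, 1, 6, 1, 6).
So the schedule is: every Monday and Tuesday.
The following Tuesday is 2012-05-01.
Next Monday: 2012-05-07.
The following Tuesday is 2012-05-08.

2012-05-01, 2012-05-07, 2012-05-08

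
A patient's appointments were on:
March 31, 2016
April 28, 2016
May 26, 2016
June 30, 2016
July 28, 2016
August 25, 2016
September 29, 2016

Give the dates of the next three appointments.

Every date is a Thursday; gaps 28, 28, 35, 28, 28, 35 days.
Each is the last Thursday of its month (at least one falls on the 29th or later, ruling out '4th Thursday').
Last Thursday of October 2016: October 27, 2016.
Last Thursday of November 2016: November 24, 2016.
December 2016 ends with Thursday December 29, 2016.

October 27, 2016; November 24, 2016; December 29, 2016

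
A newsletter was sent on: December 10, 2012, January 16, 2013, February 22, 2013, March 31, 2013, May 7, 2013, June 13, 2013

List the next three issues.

July 20, 2013; August 26, 2013; October 2, 2013

The spacing is 37, 37, 37, 37, 37 days — always 37 days.
June 13, 2013 + 37 days = July 20, 2013.
July 20, 2013 + 37 days = August 26, 2013.
August 26, 2013 + 37 days = October 2, 2013.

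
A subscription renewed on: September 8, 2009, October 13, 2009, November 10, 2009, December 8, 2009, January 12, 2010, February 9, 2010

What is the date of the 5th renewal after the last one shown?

July 13, 2010

All dates are Tuesdays, 35, 28, 28, 35, 28 days apart.
Specifically, the 2nd Tuesday of each month.
2nd Tuesday of March 2010: March 9, 2010.
April 2010 — 2nd Tuesday is April 13, 2010.
2nd Tuesday of May 2010: May 11, 2010.
2nd Tuesday of June 2010: June 8, 2010.
July 2010 — 2nd Tuesday is July 13, 2010.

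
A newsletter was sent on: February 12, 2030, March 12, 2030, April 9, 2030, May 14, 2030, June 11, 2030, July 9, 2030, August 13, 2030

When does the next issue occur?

Gaps: 28, 28, 35, 28, 28, 35 days — a mix of 28 and 35. Every date is a Tuesday.
Each is the 2nd Tuesday of its month.
2nd Tuesday of September 2030: September 10, 2030.

September 10, 2030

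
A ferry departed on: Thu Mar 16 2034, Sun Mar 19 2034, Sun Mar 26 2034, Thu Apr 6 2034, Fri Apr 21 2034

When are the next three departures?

Wed May 10 2034, Fri Jun 2 2034, Thu Jun 29 2034

Intervals are 3, 7, 11, 15 days — an arithmetic progression with common difference 4.
Next gap: 19 days. Fri Apr 21 2034 + 19 days = Wed May 10 2034.
Next gap: 23 days. Wed May 10 2034 + 23 days = Fri Jun 2 2034.
Next gap: 27 days. Fri Jun 2 2034 + 27 days = Thu Jun 29 2034.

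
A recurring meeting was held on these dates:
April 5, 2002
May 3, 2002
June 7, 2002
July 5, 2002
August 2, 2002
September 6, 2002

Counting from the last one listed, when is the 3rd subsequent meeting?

December 6, 2002

These are Fridays at 28- or 35-day spacing (28, 35, 28, 28, 35).
The pattern: 1st Friday of the month.
1st Friday of October 2002: October 4, 2002.
November 2002 — 1st Friday is November 1, 2002.
1st Friday of December 2002: December 6, 2002.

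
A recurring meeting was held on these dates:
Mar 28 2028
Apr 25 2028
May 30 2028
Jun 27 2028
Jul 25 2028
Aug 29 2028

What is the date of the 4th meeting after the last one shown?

Dec 26 2028

These are Tuesdays with 28, 35, 28, 28, 35-day gaps.
Each is the final Tuesday of its month — May 30 2028 is past the 28th, so '4th Tuesday' doesn't fit.
Last Tuesday of September 2028: Sep 26 2028.
October 2028 ends with Tuesday Oct 31 2028.
Last Tuesday of November 2028: Nov 28 2028.
December 2028 ends with Tuesday Dec 26 2028.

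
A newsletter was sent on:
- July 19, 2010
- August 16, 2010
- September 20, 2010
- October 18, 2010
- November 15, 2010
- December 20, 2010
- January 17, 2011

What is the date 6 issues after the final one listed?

Gaps: 28, 35, 28, 28, 35, 28 days — a mix of 28 and 35. Every date is a Monday.
Each is the 3rd Monday of its month.
3rd Monday of February 2011: February 21, 2011.
March 2011 — 3rd Monday is March 21, 2011.
April 2011 — 3rd Monday is April 18, 2011.
May 2011 — 3rd Monday is May 16, 2011.
3rd Monday of June 2011: June 20, 2011.
3rd Monday of July 2011: July 18, 2011.

July 18, 2011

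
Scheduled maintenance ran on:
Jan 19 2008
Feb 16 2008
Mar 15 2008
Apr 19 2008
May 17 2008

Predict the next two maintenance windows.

Jun 21 2008, Jul 19 2008

Gaps: 28, 28, 35, 28 days — a mix of 28 and 35. Every date is a Saturday.
Each is the 3rd Saturday of its month.
June 2008 — 3rd Saturday is Jun 21 2008.
July 2008 — 3rd Saturday is Jul 19 2008.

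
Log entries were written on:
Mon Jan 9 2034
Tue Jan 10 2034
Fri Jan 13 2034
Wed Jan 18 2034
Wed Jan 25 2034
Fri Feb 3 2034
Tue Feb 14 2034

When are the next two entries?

Mon Feb 27 2034, Tue Mar 14 2034

The spacing grows by 2 each time: 1, 3, 5, 7, 9, 11 days.
Next gap: 13 days. Tue Feb 14 2034 + 13 days = Mon Feb 27 2034.
Next gap: 15 days. Mon Feb 27 2034 + 15 days = Tue Mar 14 2034.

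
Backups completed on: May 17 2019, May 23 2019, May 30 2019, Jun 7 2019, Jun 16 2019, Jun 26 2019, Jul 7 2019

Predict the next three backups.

Intervals are 6, 7, 8, 9, 10, 11 days — an arithmetic progression with common difference 1.
Next gap: 12 days. Jul 7 2019 + 12 days = Jul 19 2019.
Next gap: 13 days. Jul 19 2019 + 13 days = Aug 1 2019.
Next gap: 14 days. Aug 1 2019 + 14 days = Aug 15 2019.

Jul 19 2019, Aug 1 2019, Aug 15 2019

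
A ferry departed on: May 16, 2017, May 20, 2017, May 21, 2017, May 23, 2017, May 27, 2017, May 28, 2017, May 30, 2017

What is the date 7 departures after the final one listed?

The gap pattern 4, 1, 2, 4, 1, 2 repeats every 3 events.
These are the Tuesdays, Saturdays and Sundays of each week.
Next Saturday: June 3, 2017.
Next Sunday: June 4, 2017.
Next Tuesday: June 6, 2017.
Next Saturday: June 10, 2017.
The following Sunday is June 11, 2017.
Next Tuesday: June 13, 2017.
The following Saturday is June 17, 2017.

June 17, 2017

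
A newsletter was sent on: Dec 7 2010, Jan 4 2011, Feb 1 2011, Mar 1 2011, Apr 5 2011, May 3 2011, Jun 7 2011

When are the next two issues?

All dates are Tuesdays, 28, 28, 28, 35, 28, 35 days apart.
Specifically, the 1st Tuesday of each month.
July 2011 — 1st Tuesday is Jul 5 2011.
August 2011 — 1st Tuesday is Aug 2 2011.

Jul 5 2011, Aug 2 2011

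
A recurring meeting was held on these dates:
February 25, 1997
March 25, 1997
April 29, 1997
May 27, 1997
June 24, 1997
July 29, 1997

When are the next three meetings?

These are Tuesdays with 28, 35, 28, 28, 35-day gaps.
Each is the final Tuesday of its month — April 29, 1997 is past the 28th, so '4th Tuesday' doesn't fit.
August 1997 ends with Tuesday August 26, 1997.
September 1997 ends with Tuesday September 30, 1997.
October 1997 ends with Tuesday October 28, 1997.

August 26, 1997; September 30, 1997; October 28, 1997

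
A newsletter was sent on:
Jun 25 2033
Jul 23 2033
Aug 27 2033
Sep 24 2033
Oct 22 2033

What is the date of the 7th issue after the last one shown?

May 27 2034

Gaps: 28, 35, 28, 28 days — a mix of 28 and 35. Every date is a Saturday.
Each is the 4th Saturday of its month.
November 2033 — 4th Saturday is Nov 26 2033.
4th Saturday of December 2033: Dec 24 2033.
January 2034 — 4th Saturday is Jan 28 2034.
February 2034 — 4th Saturday is Feb 25 2034.
March 2034 — 4th Saturday is Mar 25 2034.
4th Saturday of April 2034: Apr 22 2034.
4th Saturday of May 2034: May 27 2034.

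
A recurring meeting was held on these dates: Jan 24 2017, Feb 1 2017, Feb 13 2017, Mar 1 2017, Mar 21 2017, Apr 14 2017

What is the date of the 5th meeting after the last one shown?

Oct 11 2017

The spacing grows by 4 each time: 8, 12, 16, 20, 24 days.
Next gap: 28 days. Apr 14 2017 + 28 days = May 12 2017.
Next gap: 32 days. May 12 2017 + 32 days = Jun 13 2017.
Next gap: 36 days. Jun 13 2017 + 36 days = Jul 19 2017.
Next gap: 40 days. Jul 19 2017 + 40 days = Aug 28 2017.
Next gap: 44 days. Aug 28 2017 + 44 days = Oct 11 2017.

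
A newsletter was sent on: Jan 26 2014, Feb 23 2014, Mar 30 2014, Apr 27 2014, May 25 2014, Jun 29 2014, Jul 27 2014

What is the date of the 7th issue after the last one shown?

All Sundays; the gaps (28, 35, 28, 28, 35, 28) vary with month length.
This is the last Sunday of each month.
August 2014 ends with Sunday Aug 31 2014.
September 2014 ends with Sunday Sep 28 2014.
October 2014 ends with Sunday Oct 26 2014.
November 2014 ends with Sunday Nov 30 2014.
December 2014 ends with Sunday Dec 28 2014.
January 2015 ends with Sunday Jan 25 2015.
Last Sunday of February 2015: Feb 22 2015.

Feb 22 2015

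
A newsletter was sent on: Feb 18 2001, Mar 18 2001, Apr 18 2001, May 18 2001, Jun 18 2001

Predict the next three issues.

Gaps: 28, 31, 30, 31 days — not constant. Every event is on the 18th of the month.
Pattern: the 18th of each month.
July 2001: Jul 18 2001.
Next: August 2001 → Aug 18 2001.
September 2001: Sep 18 2001.

Jul 18 2001, Aug 18 2001, Sep 18 2001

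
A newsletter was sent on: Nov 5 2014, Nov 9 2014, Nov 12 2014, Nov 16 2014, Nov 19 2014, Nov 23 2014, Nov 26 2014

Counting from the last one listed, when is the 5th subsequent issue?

Every event lands on a Wednesday or Sunday (gaps cycle 4, 3, 4, 3, 4, 3).
So the schedule is: every Wednesday and Sunday.
Next Sunday: Nov 30 2014.
The following Wednesday is Dec 3 2014.
The following Sunday is Dec 7 2014.
Next Wednesday: Dec 10 2014.
Next Sunday: Dec 14 2014.

Dec 14 2014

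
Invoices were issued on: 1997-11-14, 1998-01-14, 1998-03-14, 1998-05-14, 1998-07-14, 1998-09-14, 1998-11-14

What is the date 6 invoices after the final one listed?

Gaps: 61, 59, 61, 61, 62, 61 days — not constant. Every event is on the 14th of the month.
Pattern: the 14th of every 2 months.
Next: January 1999 → 1999-01-14.
Next: March 1999 → 1999-03-14.
May 1999: 1999-05-14.
Next: July 1999 → 1999-07-14.
Next: September 1999 → 1999-09-14.
Next: November 1999 → 1999-11-14.

1999-11-14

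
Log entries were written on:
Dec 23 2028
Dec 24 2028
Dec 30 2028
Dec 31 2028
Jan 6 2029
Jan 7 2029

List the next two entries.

Jan 13 2029, Jan 14 2029

Gaps: 1, 6, 1, 6, 1 days — not constant, but cyclic with period 2.
The events fall on every Saturday and Sunday.
Next Saturday: Jan 13 2029.
The following Sunday is Jan 14 2029.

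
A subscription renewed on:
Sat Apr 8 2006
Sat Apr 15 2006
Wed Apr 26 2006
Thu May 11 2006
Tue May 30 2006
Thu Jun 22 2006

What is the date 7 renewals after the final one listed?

Thu Mar 22 2007

Intervals are 7, 11, 15, 19, 23 days — an arithmetic progression with common difference 4.
Next gap: 27 days. Thu Jun 22 2006 + 27 days = Wed Jul 19 2006.
Next gap: 31 days. Wed Jul 19 2006 + 31 days = Sat Aug 19 2006.
Next gap: 35 days. Sat Aug 19 2006 + 35 days = Sat Sep 23 2006.
Next gap: 39 days. Sat Sep 23 2006 + 39 days = Wed Nov 1 2006.
Next gap: 43 days. Wed Nov 1 2006 + 43 days = Thu Dec 14 2006.
Next gap: 47 days. Thu Dec 14 2006 + 47 days = Tue Jan 30 2007.
Next gap: 51 days. Tue Jan 30 2007 + 51 days = Thu Mar 22 2007.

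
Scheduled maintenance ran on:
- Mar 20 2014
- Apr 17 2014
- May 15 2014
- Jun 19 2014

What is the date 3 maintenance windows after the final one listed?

Sep 18 2014

These are Thursdays at 28- or 35-day spacing (28, 28, 35).
The pattern: 3rd Thursday of the month.
3rd Thursday of July 2014: Jul 17 2014.
August 2014 — 3rd Thursday is Aug 21 2014.
3rd Thursday of September 2014: Sep 18 2014.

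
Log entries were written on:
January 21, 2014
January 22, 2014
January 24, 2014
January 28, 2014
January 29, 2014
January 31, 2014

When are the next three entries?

Every event lands on a Tuesday or Wednesday or Friday (gaps cycle 1, 2, 4, 1, 2).
So the schedule is: every Tuesday, Wednesday and Friday.
The following Tuesday is February 4, 2014.
Next Wednesday: February 5, 2014.
The following Friday is February 7, 2014.

February 4, 2014; February 5, 2014; February 7, 2014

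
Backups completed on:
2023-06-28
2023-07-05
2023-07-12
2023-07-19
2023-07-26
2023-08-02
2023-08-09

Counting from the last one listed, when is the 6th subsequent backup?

Gaps between consecutive events: 7, 7, 7, 7, 7, 7 days — a constant 7-day interval.
2023-08-09 + 7 days = 2023-08-16.
2023-08-16 + 7 days = 2023-08-23.
2023-08-23 + 7 days = 2023-08-30.
2023-08-30 + 7 days = 2023-09-06.
2023-09-06 + 7 days = 2023-09-13.
2023-09-13 + 7 days = 2023-09-20.

2023-09-20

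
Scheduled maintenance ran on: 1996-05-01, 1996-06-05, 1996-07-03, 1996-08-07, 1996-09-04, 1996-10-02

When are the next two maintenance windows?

All dates are Wednesdays, 35, 28, 35, 28, 28 days apart.
Specifically, the 1st Wednesday of each month.
November 1996 — 1st Wednesday is 1996-11-06.
December 1996 — 1st Wednesday is 1996-12-04.

1996-11-06, 1996-12-04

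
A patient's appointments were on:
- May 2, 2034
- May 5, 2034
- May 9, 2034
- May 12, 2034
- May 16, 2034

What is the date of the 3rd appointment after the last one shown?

May 26, 2034

The gap pattern 3, 4, 3, 4 repeats every 2 events.
These are the Tuesdays and Fridays of each week.
Next Friday: May 19, 2034.
Next Tuesday: May 23, 2034.
The following Friday is May 26, 2034.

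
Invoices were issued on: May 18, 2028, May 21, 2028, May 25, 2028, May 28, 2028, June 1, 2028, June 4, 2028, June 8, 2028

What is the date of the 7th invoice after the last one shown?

July 2, 2028

Gaps: 3, 4, 3, 4, 3, 4 days — not constant, but cyclic with period 2.
The events fall on every Thursday and Sunday.
The following Sunday is June 11, 2028.
Next Thursday: June 15, 2028.
The following Sunday is June 18, 2028.
The following Thursday is June 22, 2028.
The following Sunday is June 25, 2028.
Next Thursday: June 29, 2028.
The following Sunday is July 2, 2028.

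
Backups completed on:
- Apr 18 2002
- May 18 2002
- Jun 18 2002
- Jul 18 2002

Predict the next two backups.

Each date is the 18th; the gaps (30, 31, 30) track the month lengths.
The rule is the 18th of each month.
August 2002: Aug 18 2002.
Next: September 2002 → Sep 18 2002.

Aug 18 2002, Sep 18 2002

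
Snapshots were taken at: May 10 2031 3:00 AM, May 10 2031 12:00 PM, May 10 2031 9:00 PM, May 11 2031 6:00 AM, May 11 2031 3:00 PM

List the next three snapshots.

Spacing: 9, 9, 9, 9 h — constant 9 h.
May 11 2031 3:00 PM + 9 h = May 12 2031 12:00 AM.
May 12 2031 12:00 AM + 9 h = May 12 2031 9:00 AM.
May 12 2031 9:00 AM + 9 h = May 12 2031 6:00 PM.

May 12 2031 12:00 AM, May 12 2031 9:00 AM, May 12 2031 6:00 PM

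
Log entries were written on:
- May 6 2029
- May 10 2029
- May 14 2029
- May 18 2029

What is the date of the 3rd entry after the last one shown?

May 30 2029

Every event comes 4 days after the last (4, 4, 4).
May 18 2029 + 4 days = May 22 2029.
May 22 2029 + 4 days = May 26 2029.
May 26 2029 + 4 days = May 30 2029.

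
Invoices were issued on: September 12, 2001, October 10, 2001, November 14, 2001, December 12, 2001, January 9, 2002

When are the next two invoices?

February 13, 2002; March 13, 2002

Gaps: 28, 35, 28, 28 days — a mix of 28 and 35. Every date is a Wednesday.
Each is the 2nd Wednesday of its month.
2nd Wednesday of February 2002: February 13, 2002.
2nd Wednesday of March 2002: March 13, 2002.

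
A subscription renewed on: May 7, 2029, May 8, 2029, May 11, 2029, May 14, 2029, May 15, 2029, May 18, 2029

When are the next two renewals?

May 21, 2029; May 22, 2029

The gap pattern 1, 3, 3, 1, 3 repeats every 3 events.
These are the Mondays, Tuesdays and Fridays of each week.
Next Monday: May 21, 2029.
Next Tuesday: May 22, 2029.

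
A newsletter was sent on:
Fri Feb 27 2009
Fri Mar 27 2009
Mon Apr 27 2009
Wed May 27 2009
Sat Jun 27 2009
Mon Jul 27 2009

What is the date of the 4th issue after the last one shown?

The day-of-month is always 27 (28, 31, 30, 31, 30 days between events).
So this recurs on the 27th of each month.
August 2009: Thu Aug 27 2009.
September 2009: Sun Sep 27 2009.
Next: October 2009 → Tue Oct 27 2009.
Next: November 2009 → Fri Nov 27 2009.

Fri Nov 27 2009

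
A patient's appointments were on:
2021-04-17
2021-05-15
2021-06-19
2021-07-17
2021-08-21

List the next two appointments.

Gaps: 28, 35, 28, 35 days — a mix of 28 and 35. Every date is a Saturday.
Each is the 3rd Saturday of its month.
3rd Saturday of September 2021: 2021-09-18.
October 2021 — 3rd Saturday is 2021-10-16.

2021-09-18, 2021-10-16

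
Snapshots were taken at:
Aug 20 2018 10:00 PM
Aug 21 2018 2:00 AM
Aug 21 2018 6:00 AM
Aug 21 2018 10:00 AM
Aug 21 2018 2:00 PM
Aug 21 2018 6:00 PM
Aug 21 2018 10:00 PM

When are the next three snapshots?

The interval is a steady 4 hours (4, 4, 4, 4, 4, 4).
Aug 21 2018 10:00 PM + 4 h = Aug 22 2018 2:00 AM.
Aug 22 2018 2:00 AM + 4 h = Aug 22 2018 6:00 AM.
Aug 22 2018 6:00 AM + 4 h = Aug 22 2018 10:00 AM.

Aug 22 2018 2:00 AM, Aug 22 2018 6:00 AM, Aug 22 2018 10:00 AM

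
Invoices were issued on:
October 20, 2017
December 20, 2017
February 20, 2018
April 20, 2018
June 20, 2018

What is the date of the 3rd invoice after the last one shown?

Each date is the 20th; the gaps (61, 62, 59, 61) track the month lengths.
The rule is the 20th of every 2 months.
August 2018: August 20, 2018.
October 2018: October 20, 2018.
December 2018: December 20, 2018.

December 20, 2018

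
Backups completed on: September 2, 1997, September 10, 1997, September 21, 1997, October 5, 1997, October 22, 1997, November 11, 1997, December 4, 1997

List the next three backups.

December 30, 1997; January 28, 1998; March 1, 1998

Gaps: 8, 11, 14, 17, 20, 23 days — each gap is 3 larger than the previous one.
Next gap: 26 days. December 4, 1997 + 26 days = December 30, 1997.
Next gap: 29 days. December 30, 1997 + 29 days = January 28, 1998.
Next gap: 32 days. January 28, 1998 + 32 days = March 1, 1998.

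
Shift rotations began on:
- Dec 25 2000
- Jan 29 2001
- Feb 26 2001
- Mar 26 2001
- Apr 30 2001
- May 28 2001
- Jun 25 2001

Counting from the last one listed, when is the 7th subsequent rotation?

Jan 28 2002

These are Mondays with 35, 28, 28, 35, 28, 28-day gaps.
Each is the final Monday of its month — Jan 29 2001 is past the 28th, so '4th Monday' doesn't fit.
Last Monday of July 2001: Jul 30 2001.
August 2001 ends with Monday Aug 27 2001.
Last Monday of September 2001: Sep 24 2001.
Last Monday of October 2001: Oct 29 2001.
November 2001 ends with Monday Nov 26 2001.
December 2001 ends with Monday Dec 31 2001.
January 2002 ends with Monday Jan 28 2002.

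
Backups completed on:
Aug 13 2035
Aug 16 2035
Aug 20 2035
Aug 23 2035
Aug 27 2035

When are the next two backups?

Aug 30 2035, Sep 3 2035

Every event lands on a Monday or Thursday (gaps cycle 3, 4, 3, 4).
So the schedule is: every Monday and Thursday.
Next Thursday: Aug 30 2035.
Next Monday: Sep 3 2035.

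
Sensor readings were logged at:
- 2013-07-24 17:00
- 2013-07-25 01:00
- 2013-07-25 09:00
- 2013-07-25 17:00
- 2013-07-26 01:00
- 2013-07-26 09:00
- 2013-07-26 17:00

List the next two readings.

2013-07-27 01:00, 2013-07-27 09:00

Spacing: 8, 8, 8, 8, 8, 8 h — constant 8 h.
2013-07-26 17:00 + 8 h = 2013-07-27 01:00.
2013-07-27 01:00 + 8 h = 2013-07-27 09:00.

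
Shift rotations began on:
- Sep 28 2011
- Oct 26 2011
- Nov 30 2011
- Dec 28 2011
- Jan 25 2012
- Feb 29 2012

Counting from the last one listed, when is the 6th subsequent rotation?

Aug 29 2012

These are Wednesdays with 28, 35, 28, 28, 35-day gaps.
Each is the final Wednesday of its month — Nov 30 2011 is past the 28th, so '4th Wednesday' doesn't fit.
March 2012 ends with Wednesday Mar 28 2012.
April 2012 ends with Wednesday Apr 25 2012.
May 2012 ends with Wednesday May 30 2012.
June 2012 ends with Wednesday Jun 27 2012.
July 2012 ends with Wednesday Jul 25 2012.
Last Wednesday of August 2012: Aug 29 2012.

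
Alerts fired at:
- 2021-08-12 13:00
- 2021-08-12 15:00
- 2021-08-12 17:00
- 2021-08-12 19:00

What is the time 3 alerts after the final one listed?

2021-08-13 01:00

Spacing: 2, 2, 2 h — constant 2 h.
2021-08-12 19:00 + 2 h = 2021-08-12 21:00.
2021-08-12 21:00 + 2 h = 2021-08-12 23:00.
2021-08-12 23:00 + 2 h = 2021-08-13 01:00.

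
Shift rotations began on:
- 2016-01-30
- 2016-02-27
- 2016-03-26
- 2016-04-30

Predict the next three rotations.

2016-05-28, 2016-06-25, 2016-07-30

These are Saturdays with 28, 28, 35-day gaps.
Each is the final Saturday of its month — 2016-01-30 is past the 28th, so '4th Saturday' doesn't fit.
May 2016 ends with Saturday 2016-05-28.
June 2016 ends with Saturday 2016-06-25.
July 2016 ends with Saturday 2016-07-30.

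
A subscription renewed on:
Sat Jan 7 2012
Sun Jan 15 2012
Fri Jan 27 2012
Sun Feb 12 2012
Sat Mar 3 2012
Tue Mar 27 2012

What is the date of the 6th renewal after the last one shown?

Gaps: 8, 12, 16, 20, 24 days — each gap is 4 larger than the previous one.
Next gap: 28 days. Tue Mar 27 2012 + 28 days = Tue Apr 24 2012.
Next gap: 32 days. Tue Apr 24 2012 + 32 days = Sat May 26 2012.
Next gap: 36 days. Sat May 26 2012 + 36 days = Sun Jul 1 2012.
Next gap: 40 days. Sun Jul 1 2012 + 40 days = Fri Aug 10 2012.
Next gap: 44 days. Fri Aug 10 2012 + 44 days = Sun Sep 23 2012.
Next gap: 48 days. Sun Sep 23 2012 + 48 days = Sat Nov 10 2012.

Sat Nov 10 2012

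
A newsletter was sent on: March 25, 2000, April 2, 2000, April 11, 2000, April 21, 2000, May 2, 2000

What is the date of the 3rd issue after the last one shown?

June 10, 2000

Intervals are 8, 9, 10, 11 days — an arithmetic progression with common difference 1.
Next gap: 12 days. May 2, 2000 + 12 days = May 14, 2000.
Next gap: 13 days. May 14, 2000 + 13 days = May 27, 2000.
Next gap: 14 days. May 27, 2000 + 14 days = June 10, 2000.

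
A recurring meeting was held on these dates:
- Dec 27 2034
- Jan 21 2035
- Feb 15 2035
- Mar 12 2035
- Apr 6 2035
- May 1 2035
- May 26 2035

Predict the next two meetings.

Jun 20 2035, Jul 15 2035

Every event comes 25 days after the last (25, 25, 25, 25, 25, 25).
May 26 2035 + 25 days = Jun 20 2035.
Jun 20 2035 + 25 days = Jul 15 2035.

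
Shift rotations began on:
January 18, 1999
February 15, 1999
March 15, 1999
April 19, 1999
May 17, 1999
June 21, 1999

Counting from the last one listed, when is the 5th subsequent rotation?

November 15, 1999

Gaps: 28, 28, 35, 28, 35 days — a mix of 28 and 35. Every date is a Monday.
Each is the 3rd Monday of its month.
July 1999 — 3rd Monday is July 19, 1999.
August 1999 — 3rd Monday is August 16, 1999.
September 1999 — 3rd Monday is September 20, 1999.
October 1999 — 3rd Monday is October 18, 1999.
November 1999 — 3rd Monday is November 15, 1999.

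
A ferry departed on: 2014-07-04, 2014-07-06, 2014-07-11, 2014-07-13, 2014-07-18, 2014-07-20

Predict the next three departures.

The gap pattern 2, 5, 2, 5, 2 repeats every 2 events.
These are the Fridays and Sundays of each week.
Next Friday: 2014-07-25.
Next Sunday: 2014-07-27.
The following Friday is 2014-08-01.

2014-07-25, 2014-07-27, 2014-08-01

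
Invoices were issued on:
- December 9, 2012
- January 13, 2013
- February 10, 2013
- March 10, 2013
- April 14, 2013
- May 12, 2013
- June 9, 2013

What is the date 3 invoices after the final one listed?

All dates are Sundays, 35, 28, 28, 35, 28, 28 days apart.
Specifically, the 2nd Sunday of each month.
2nd Sunday of July 2013: July 14, 2013.
2nd Sunday of August 2013: August 11, 2013.
2nd Sunday of September 2013: September 8, 2013.

September 8, 2013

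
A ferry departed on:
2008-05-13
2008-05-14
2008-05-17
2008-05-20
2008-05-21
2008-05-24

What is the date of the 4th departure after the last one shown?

2008-06-03

Every event lands on a Tuesday or Wednesday or Saturday (gaps cycle 1, 3, 3, 1, 3).
So the schedule is: every Tuesday, Wednesday and Saturday.
Next Tuesday: 2008-05-27.
Next Wednesday: 2008-05-28.
Next Saturday: 2008-05-31.
Next Tuesday: 2008-06-03.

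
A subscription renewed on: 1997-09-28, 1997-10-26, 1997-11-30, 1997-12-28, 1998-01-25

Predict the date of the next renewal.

1998-02-22

Every date is a Sunday; gaps 28, 35, 28, 28 days.
Each is the last Sunday of its month (at least one falls on the 29th or later, ruling out '4th Sunday').
Last Sunday of February 1998: 1998-02-22.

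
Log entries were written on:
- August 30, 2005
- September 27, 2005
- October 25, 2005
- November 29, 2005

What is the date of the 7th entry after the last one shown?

Every date is a Tuesday; gaps 28, 28, 35 days.
Each is the last Tuesday of its month (at least one falls on the 29th or later, ruling out '4th Tuesday').
Last Tuesday of December 2005: December 27, 2005.
Last Tuesday of January 2006: January 31, 2006.
Last Tuesday of February 2006: February 28, 2006.
Last Tuesday of March 2006: March 28, 2006.
Last Tuesday of April 2006: April 25, 2006.
Last Tuesday of May 2006: May 30, 2006.
Last Tuesday of June 2006: June 27, 2006.

June 27, 2006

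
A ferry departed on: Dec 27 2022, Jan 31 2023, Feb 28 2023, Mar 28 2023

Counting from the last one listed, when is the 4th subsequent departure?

Jul 25 2023

All Tuesdays; the gaps (35, 28, 28) vary with month length.
This is the last Tuesday of each month.
April 2023 ends with Tuesday Apr 25 2023.
May 2023 ends with Tuesday May 30 2023.
Last Tuesday of June 2023: Jun 27 2023.
July 2023 ends with Tuesday Jul 25 2023.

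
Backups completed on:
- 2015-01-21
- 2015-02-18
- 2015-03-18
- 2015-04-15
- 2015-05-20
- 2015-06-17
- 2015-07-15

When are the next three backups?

Gaps: 28, 28, 28, 35, 28, 28 days — a mix of 28 and 35. Every date is a Wednesday.
Each is the 3rd Wednesday of its month.
3rd Wednesday of August 2015: 2015-08-19.
3rd Wednesday of September 2015: 2015-09-16.
3rd Wednesday of October 2015: 2015-10-21.

2015-08-19, 2015-09-16, 2015-10-21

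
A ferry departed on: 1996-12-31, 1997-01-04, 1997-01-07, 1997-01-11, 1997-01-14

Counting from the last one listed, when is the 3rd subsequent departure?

Every event lands on a Tuesday or Saturday (gaps cycle 4, 3, 4, 3).
So the schedule is: every Tuesday and Saturday.
The following Saturday is 1997-01-18.
The following Tuesday is 1997-01-21.
Next Saturday: 1997-01-25.

1997-01-25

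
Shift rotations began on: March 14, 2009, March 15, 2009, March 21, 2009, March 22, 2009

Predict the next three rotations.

The gap pattern 1, 6, 1 repeats every 2 events.
These are the Saturdays and Sundays of each week.
Next Saturday: March 28, 2009.
Next Sunday: March 29, 2009.
Next Saturday: April 4, 2009.

March 28, 2009; March 29, 2009; April 4, 2009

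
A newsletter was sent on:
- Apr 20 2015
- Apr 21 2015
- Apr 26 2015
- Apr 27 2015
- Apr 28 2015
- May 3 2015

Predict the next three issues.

May 4 2015, May 5 2015, May 10 2015

Every event lands on a Monday or Tuesday or Sunday (gaps cycle 1, 5, 1, 1, 5).
So the schedule is: every Monday, Tuesday and Sunday.
Next Monday: May 4 2015.
Next Tuesday: May 5 2015.
Next Sunday: May 10 2015.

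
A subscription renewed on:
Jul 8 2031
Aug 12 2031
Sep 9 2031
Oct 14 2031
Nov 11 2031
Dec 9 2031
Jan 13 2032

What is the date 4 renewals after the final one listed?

All dates are Tuesdays, 35, 28, 35, 28, 28, 35 days apart.
Specifically, the 2nd Tuesday of each month.
February 2032 — 2nd Tuesday is Feb 10 2032.
2nd Tuesday of March 2032: Mar 9 2032.
2nd Tuesday of April 2032: Apr 13 2032.
2nd Tuesday of May 2032: May 11 2032.

May 11 2032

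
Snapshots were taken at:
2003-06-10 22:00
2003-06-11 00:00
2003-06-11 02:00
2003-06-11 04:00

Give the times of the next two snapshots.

Spacing: 2, 2, 2 h — constant 2 h.
2003-06-11 04:00 + 2 h = 2003-06-11 06:00.
2003-06-11 06:00 + 2 h = 2003-06-11 08:00.

2003-06-11 06:00, 2003-06-11 08:00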